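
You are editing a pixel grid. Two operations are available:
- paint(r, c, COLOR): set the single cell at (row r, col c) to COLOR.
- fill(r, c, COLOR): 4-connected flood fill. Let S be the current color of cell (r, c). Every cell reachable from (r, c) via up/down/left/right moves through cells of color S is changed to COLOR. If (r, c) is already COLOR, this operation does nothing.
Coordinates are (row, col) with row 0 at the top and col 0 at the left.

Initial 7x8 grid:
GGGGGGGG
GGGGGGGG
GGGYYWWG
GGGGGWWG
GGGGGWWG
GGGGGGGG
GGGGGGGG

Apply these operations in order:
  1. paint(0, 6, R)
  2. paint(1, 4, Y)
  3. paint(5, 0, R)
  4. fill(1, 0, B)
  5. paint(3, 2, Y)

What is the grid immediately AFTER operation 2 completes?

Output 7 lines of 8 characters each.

Answer: GGGGGGRG
GGGGYGGG
GGGYYWWG
GGGGGWWG
GGGGGWWG
GGGGGGGG
GGGGGGGG

Derivation:
After op 1 paint(0,6,R):
GGGGGGRG
GGGGGGGG
GGGYYWWG
GGGGGWWG
GGGGGWWG
GGGGGGGG
GGGGGGGG
After op 2 paint(1,4,Y):
GGGGGGRG
GGGGYGGG
GGGYYWWG
GGGGGWWG
GGGGGWWG
GGGGGGGG
GGGGGGGG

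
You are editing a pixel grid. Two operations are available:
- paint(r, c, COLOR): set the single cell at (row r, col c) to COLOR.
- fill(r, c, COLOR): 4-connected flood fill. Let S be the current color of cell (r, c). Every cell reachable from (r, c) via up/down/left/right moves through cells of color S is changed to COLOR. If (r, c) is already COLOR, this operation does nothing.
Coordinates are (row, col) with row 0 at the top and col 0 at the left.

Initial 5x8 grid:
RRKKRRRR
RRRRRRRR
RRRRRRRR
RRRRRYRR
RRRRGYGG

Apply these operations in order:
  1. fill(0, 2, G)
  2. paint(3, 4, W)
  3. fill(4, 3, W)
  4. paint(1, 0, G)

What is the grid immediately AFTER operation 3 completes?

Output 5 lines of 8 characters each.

Answer: WWGGWWWW
WWWWWWWW
WWWWWWWW
WWWWWYWW
WWWWGYGG

Derivation:
After op 1 fill(0,2,G) [2 cells changed]:
RRGGRRRR
RRRRRRRR
RRRRRRRR
RRRRRYRR
RRRRGYGG
After op 2 paint(3,4,W):
RRGGRRRR
RRRRRRRR
RRRRRRRR
RRRRWYRR
RRRRGYGG
After op 3 fill(4,3,W) [32 cells changed]:
WWGGWWWW
WWWWWWWW
WWWWWWWW
WWWWWYWW
WWWWGYGG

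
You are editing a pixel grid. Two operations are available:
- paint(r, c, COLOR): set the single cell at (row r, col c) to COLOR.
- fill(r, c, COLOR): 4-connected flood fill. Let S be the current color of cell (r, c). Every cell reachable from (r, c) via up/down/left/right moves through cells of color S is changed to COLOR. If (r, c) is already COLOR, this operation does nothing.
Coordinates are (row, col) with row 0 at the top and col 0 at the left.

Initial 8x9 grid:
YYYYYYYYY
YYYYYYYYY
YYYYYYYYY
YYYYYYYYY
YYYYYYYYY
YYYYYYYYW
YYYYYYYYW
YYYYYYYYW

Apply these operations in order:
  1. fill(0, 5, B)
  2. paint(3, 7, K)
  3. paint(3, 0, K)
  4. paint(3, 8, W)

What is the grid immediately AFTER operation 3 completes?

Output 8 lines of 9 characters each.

Answer: BBBBBBBBB
BBBBBBBBB
BBBBBBBBB
KBBBBBBKB
BBBBBBBBB
BBBBBBBBW
BBBBBBBBW
BBBBBBBBW

Derivation:
After op 1 fill(0,5,B) [69 cells changed]:
BBBBBBBBB
BBBBBBBBB
BBBBBBBBB
BBBBBBBBB
BBBBBBBBB
BBBBBBBBW
BBBBBBBBW
BBBBBBBBW
After op 2 paint(3,7,K):
BBBBBBBBB
BBBBBBBBB
BBBBBBBBB
BBBBBBBKB
BBBBBBBBB
BBBBBBBBW
BBBBBBBBW
BBBBBBBBW
After op 3 paint(3,0,K):
BBBBBBBBB
BBBBBBBBB
BBBBBBBBB
KBBBBBBKB
BBBBBBBBB
BBBBBBBBW
BBBBBBBBW
BBBBBBBBW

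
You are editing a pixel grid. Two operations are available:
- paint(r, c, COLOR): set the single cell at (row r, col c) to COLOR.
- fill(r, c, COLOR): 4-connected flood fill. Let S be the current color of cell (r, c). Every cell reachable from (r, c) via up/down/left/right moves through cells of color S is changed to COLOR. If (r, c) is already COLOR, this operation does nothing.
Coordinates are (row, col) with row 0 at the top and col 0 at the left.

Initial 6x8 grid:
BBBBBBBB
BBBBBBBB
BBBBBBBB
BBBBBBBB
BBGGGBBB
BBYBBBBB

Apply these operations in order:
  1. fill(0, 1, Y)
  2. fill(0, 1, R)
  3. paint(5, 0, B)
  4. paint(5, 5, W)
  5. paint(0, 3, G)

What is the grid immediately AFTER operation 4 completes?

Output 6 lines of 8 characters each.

After op 1 fill(0,1,Y) [44 cells changed]:
YYYYYYYY
YYYYYYYY
YYYYYYYY
YYYYYYYY
YYGGGYYY
YYYYYYYY
After op 2 fill(0,1,R) [45 cells changed]:
RRRRRRRR
RRRRRRRR
RRRRRRRR
RRRRRRRR
RRGGGRRR
RRRRRRRR
After op 3 paint(5,0,B):
RRRRRRRR
RRRRRRRR
RRRRRRRR
RRRRRRRR
RRGGGRRR
BRRRRRRR
After op 4 paint(5,5,W):
RRRRRRRR
RRRRRRRR
RRRRRRRR
RRRRRRRR
RRGGGRRR
BRRRRWRR

Answer: RRRRRRRR
RRRRRRRR
RRRRRRRR
RRRRRRRR
RRGGGRRR
BRRRRWRR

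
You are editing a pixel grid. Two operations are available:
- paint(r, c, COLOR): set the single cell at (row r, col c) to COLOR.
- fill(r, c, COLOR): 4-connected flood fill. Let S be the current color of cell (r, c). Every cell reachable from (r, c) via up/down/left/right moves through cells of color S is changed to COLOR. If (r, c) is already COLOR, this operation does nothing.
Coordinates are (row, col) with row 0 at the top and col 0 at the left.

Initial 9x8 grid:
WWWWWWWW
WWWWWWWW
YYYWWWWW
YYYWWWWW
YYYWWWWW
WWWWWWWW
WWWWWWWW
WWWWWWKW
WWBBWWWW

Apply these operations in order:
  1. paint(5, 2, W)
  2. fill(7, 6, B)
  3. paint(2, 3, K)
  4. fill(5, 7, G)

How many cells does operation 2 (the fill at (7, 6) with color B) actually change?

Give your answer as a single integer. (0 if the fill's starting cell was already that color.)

Answer: 1

Derivation:
After op 1 paint(5,2,W):
WWWWWWWW
WWWWWWWW
YYYWWWWW
YYYWWWWW
YYYWWWWW
WWWWWWWW
WWWWWWWW
WWWWWWKW
WWBBWWWW
After op 2 fill(7,6,B) [1 cells changed]:
WWWWWWWW
WWWWWWWW
YYYWWWWW
YYYWWWWW
YYYWWWWW
WWWWWWWW
WWWWWWWW
WWWWWWBW
WWBBWWWW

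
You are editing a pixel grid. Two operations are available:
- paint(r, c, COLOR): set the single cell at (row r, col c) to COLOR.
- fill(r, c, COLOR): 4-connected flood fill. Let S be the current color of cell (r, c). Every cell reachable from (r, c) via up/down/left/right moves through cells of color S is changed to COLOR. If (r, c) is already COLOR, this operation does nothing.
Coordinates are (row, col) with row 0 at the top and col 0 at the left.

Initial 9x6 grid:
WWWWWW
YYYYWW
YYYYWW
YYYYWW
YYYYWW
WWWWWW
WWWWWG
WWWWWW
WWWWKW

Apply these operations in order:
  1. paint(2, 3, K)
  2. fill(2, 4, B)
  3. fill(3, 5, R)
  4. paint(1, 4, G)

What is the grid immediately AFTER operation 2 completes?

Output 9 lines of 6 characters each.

After op 1 paint(2,3,K):
WWWWWW
YYYYWW
YYYKWW
YYYYWW
YYYYWW
WWWWWW
WWWWWG
WWWWWW
WWWWKW
After op 2 fill(2,4,B) [36 cells changed]:
BBBBBB
YYYYBB
YYYKBB
YYYYBB
YYYYBB
BBBBBB
BBBBBG
BBBBBB
BBBBKB

Answer: BBBBBB
YYYYBB
YYYKBB
YYYYBB
YYYYBB
BBBBBB
BBBBBG
BBBBBB
BBBBKB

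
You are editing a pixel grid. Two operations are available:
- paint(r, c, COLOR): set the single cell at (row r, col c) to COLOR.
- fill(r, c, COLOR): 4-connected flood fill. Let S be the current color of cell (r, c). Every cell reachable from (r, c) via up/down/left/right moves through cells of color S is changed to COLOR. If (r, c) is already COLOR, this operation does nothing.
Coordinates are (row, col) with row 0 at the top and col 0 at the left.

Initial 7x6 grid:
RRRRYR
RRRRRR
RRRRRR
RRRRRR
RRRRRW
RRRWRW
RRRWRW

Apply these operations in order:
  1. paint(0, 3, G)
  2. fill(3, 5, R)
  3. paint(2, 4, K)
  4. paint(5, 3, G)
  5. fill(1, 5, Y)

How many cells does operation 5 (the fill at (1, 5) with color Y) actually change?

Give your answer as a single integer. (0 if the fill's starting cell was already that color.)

After op 1 paint(0,3,G):
RRRGYR
RRRRRR
RRRRRR
RRRRRR
RRRRRW
RRRWRW
RRRWRW
After op 2 fill(3,5,R) [0 cells changed]:
RRRGYR
RRRRRR
RRRRRR
RRRRRR
RRRRRW
RRRWRW
RRRWRW
After op 3 paint(2,4,K):
RRRGYR
RRRRRR
RRRRKR
RRRRRR
RRRRRW
RRRWRW
RRRWRW
After op 4 paint(5,3,G):
RRRGYR
RRRRRR
RRRRKR
RRRRRR
RRRRRW
RRRGRW
RRRWRW
After op 5 fill(1,5,Y) [34 cells changed]:
YYYGYY
YYYYYY
YYYYKY
YYYYYY
YYYYYW
YYYGYW
YYYWYW

Answer: 34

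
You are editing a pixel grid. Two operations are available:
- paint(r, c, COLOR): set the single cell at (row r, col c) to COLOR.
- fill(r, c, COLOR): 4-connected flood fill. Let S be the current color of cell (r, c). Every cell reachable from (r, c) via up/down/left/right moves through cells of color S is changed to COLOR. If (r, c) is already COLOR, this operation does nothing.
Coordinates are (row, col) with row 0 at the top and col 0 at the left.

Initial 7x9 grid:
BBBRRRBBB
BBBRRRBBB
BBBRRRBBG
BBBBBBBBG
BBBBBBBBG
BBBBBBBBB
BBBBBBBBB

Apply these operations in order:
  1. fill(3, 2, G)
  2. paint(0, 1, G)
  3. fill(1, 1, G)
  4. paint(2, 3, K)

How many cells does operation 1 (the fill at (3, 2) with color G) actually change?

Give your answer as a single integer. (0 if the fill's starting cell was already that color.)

After op 1 fill(3,2,G) [51 cells changed]:
GGGRRRGGG
GGGRRRGGG
GGGRRRGGG
GGGGGGGGG
GGGGGGGGG
GGGGGGGGG
GGGGGGGGG

Answer: 51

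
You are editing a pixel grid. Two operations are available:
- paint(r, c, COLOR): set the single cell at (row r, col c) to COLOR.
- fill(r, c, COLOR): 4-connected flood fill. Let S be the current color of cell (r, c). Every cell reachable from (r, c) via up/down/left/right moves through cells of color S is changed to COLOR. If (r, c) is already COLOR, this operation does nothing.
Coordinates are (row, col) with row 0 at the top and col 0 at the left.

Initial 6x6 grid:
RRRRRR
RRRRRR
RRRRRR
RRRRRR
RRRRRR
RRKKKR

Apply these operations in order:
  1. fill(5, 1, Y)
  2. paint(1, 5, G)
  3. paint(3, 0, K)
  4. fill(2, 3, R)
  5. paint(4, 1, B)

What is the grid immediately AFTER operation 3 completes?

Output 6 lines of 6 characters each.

After op 1 fill(5,1,Y) [33 cells changed]:
YYYYYY
YYYYYY
YYYYYY
YYYYYY
YYYYYY
YYKKKY
After op 2 paint(1,5,G):
YYYYYY
YYYYYG
YYYYYY
YYYYYY
YYYYYY
YYKKKY
After op 3 paint(3,0,K):
YYYYYY
YYYYYG
YYYYYY
KYYYYY
YYYYYY
YYKKKY

Answer: YYYYYY
YYYYYG
YYYYYY
KYYYYY
YYYYYY
YYKKKY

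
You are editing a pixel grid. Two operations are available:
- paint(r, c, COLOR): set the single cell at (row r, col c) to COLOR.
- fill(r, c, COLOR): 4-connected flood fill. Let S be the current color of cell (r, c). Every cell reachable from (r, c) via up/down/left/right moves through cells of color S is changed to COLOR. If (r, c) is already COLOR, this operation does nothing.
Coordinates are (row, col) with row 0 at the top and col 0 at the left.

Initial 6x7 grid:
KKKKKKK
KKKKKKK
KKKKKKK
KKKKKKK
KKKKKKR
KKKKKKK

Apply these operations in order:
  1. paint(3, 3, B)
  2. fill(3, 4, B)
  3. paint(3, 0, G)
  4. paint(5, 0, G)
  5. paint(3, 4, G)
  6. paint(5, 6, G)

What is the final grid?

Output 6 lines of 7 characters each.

Answer: BBBBBBB
BBBBBBB
BBBBBBB
GBBBGBB
BBBBBBR
GBBBBBG

Derivation:
After op 1 paint(3,3,B):
KKKKKKK
KKKKKKK
KKKKKKK
KKKBKKK
KKKKKKR
KKKKKKK
After op 2 fill(3,4,B) [40 cells changed]:
BBBBBBB
BBBBBBB
BBBBBBB
BBBBBBB
BBBBBBR
BBBBBBB
After op 3 paint(3,0,G):
BBBBBBB
BBBBBBB
BBBBBBB
GBBBBBB
BBBBBBR
BBBBBBB
After op 4 paint(5,0,G):
BBBBBBB
BBBBBBB
BBBBBBB
GBBBBBB
BBBBBBR
GBBBBBB
After op 5 paint(3,4,G):
BBBBBBB
BBBBBBB
BBBBBBB
GBBBGBB
BBBBBBR
GBBBBBB
After op 6 paint(5,6,G):
BBBBBBB
BBBBBBB
BBBBBBB
GBBBGBB
BBBBBBR
GBBBBBG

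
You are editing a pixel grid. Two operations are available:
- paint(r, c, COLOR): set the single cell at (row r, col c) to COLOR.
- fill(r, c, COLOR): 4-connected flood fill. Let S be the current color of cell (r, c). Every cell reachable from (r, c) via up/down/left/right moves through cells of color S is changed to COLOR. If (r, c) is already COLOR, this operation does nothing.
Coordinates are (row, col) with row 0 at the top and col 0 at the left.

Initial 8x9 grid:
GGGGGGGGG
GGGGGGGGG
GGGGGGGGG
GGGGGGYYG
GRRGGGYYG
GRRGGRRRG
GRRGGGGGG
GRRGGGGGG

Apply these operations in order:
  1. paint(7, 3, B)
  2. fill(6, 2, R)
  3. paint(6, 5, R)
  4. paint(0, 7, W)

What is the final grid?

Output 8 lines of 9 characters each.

Answer: GGGGGGGWG
GGGGGGGGG
GGGGGGGGG
GGGGGGYYG
GRRGGGYYG
GRRGGRRRG
GRRGGRGGG
GRRBGGGGG

Derivation:
After op 1 paint(7,3,B):
GGGGGGGGG
GGGGGGGGG
GGGGGGGGG
GGGGGGYYG
GRRGGGYYG
GRRGGRRRG
GRRGGGGGG
GRRBGGGGG
After op 2 fill(6,2,R) [0 cells changed]:
GGGGGGGGG
GGGGGGGGG
GGGGGGGGG
GGGGGGYYG
GRRGGGYYG
GRRGGRRRG
GRRGGGGGG
GRRBGGGGG
After op 3 paint(6,5,R):
GGGGGGGGG
GGGGGGGGG
GGGGGGGGG
GGGGGGYYG
GRRGGGYYG
GRRGGRRRG
GRRGGRGGG
GRRBGGGGG
After op 4 paint(0,7,W):
GGGGGGGWG
GGGGGGGGG
GGGGGGGGG
GGGGGGYYG
GRRGGGYYG
GRRGGRRRG
GRRGGRGGG
GRRBGGGGG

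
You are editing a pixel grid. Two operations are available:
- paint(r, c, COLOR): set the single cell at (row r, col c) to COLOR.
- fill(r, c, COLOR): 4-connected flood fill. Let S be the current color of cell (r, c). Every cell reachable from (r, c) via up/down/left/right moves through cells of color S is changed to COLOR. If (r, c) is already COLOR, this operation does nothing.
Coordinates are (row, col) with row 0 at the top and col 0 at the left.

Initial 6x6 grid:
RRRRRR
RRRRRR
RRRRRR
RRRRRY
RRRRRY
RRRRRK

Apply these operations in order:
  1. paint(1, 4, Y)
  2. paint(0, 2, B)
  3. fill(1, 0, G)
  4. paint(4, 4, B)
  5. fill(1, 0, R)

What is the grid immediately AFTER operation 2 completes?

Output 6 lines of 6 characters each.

After op 1 paint(1,4,Y):
RRRRRR
RRRRYR
RRRRRR
RRRRRY
RRRRRY
RRRRRK
After op 2 paint(0,2,B):
RRBRRR
RRRRYR
RRRRRR
RRRRRY
RRRRRY
RRRRRK

Answer: RRBRRR
RRRRYR
RRRRRR
RRRRRY
RRRRRY
RRRRRK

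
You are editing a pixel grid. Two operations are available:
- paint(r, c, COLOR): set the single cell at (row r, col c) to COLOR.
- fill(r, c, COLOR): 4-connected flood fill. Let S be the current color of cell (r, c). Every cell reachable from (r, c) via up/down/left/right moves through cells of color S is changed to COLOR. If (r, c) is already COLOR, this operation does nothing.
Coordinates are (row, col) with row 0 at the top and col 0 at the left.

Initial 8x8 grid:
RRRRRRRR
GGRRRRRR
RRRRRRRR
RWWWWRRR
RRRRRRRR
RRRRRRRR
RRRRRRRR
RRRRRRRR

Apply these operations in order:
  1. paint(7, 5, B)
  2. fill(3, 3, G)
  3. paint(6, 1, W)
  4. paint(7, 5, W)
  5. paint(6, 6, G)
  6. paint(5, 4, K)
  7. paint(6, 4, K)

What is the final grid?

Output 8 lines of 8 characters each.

Answer: RRRRRRRR
GGRRRRRR
RRRRRRRR
RGGGGRRR
RRRRRRRR
RRRRKRRR
RWRRKRGR
RRRRRWRR

Derivation:
After op 1 paint(7,5,B):
RRRRRRRR
GGRRRRRR
RRRRRRRR
RWWWWRRR
RRRRRRRR
RRRRRRRR
RRRRRRRR
RRRRRBRR
After op 2 fill(3,3,G) [4 cells changed]:
RRRRRRRR
GGRRRRRR
RRRRRRRR
RGGGGRRR
RRRRRRRR
RRRRRRRR
RRRRRRRR
RRRRRBRR
After op 3 paint(6,1,W):
RRRRRRRR
GGRRRRRR
RRRRRRRR
RGGGGRRR
RRRRRRRR
RRRRRRRR
RWRRRRRR
RRRRRBRR
After op 4 paint(7,5,W):
RRRRRRRR
GGRRRRRR
RRRRRRRR
RGGGGRRR
RRRRRRRR
RRRRRRRR
RWRRRRRR
RRRRRWRR
After op 5 paint(6,6,G):
RRRRRRRR
GGRRRRRR
RRRRRRRR
RGGGGRRR
RRRRRRRR
RRRRRRRR
RWRRRRGR
RRRRRWRR
After op 6 paint(5,4,K):
RRRRRRRR
GGRRRRRR
RRRRRRRR
RGGGGRRR
RRRRRRRR
RRRRKRRR
RWRRRRGR
RRRRRWRR
After op 7 paint(6,4,K):
RRRRRRRR
GGRRRRRR
RRRRRRRR
RGGGGRRR
RRRRRRRR
RRRRKRRR
RWRRKRGR
RRRRRWRR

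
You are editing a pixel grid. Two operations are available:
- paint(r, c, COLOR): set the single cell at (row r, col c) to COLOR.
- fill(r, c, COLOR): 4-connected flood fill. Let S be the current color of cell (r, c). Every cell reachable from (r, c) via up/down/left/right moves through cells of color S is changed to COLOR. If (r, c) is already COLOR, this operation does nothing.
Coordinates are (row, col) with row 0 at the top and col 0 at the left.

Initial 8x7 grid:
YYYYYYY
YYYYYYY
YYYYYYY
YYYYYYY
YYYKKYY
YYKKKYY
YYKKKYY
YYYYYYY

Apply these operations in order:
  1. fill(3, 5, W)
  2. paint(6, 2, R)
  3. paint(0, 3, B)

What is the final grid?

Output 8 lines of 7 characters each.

After op 1 fill(3,5,W) [48 cells changed]:
WWWWWWW
WWWWWWW
WWWWWWW
WWWWWWW
WWWKKWW
WWKKKWW
WWKKKWW
WWWWWWW
After op 2 paint(6,2,R):
WWWWWWW
WWWWWWW
WWWWWWW
WWWWWWW
WWWKKWW
WWKKKWW
WWRKKWW
WWWWWWW
After op 3 paint(0,3,B):
WWWBWWW
WWWWWWW
WWWWWWW
WWWWWWW
WWWKKWW
WWKKKWW
WWRKKWW
WWWWWWW

Answer: WWWBWWW
WWWWWWW
WWWWWWW
WWWWWWW
WWWKKWW
WWKKKWW
WWRKKWW
WWWWWWW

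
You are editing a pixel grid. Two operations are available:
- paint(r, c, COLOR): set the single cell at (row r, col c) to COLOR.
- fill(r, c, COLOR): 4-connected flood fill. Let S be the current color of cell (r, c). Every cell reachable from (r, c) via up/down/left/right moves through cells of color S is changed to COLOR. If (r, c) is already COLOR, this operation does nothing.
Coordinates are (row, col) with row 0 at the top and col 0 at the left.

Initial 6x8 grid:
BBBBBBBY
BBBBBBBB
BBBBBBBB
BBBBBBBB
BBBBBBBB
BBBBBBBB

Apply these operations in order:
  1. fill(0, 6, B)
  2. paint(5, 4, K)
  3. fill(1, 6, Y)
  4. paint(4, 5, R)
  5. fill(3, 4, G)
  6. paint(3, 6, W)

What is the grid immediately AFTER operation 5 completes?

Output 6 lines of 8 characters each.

Answer: GGGGGGGG
GGGGGGGG
GGGGGGGG
GGGGGGGG
GGGGGRGG
GGGGKGGG

Derivation:
After op 1 fill(0,6,B) [0 cells changed]:
BBBBBBBY
BBBBBBBB
BBBBBBBB
BBBBBBBB
BBBBBBBB
BBBBBBBB
After op 2 paint(5,4,K):
BBBBBBBY
BBBBBBBB
BBBBBBBB
BBBBBBBB
BBBBBBBB
BBBBKBBB
After op 3 fill(1,6,Y) [46 cells changed]:
YYYYYYYY
YYYYYYYY
YYYYYYYY
YYYYYYYY
YYYYYYYY
YYYYKYYY
After op 4 paint(4,5,R):
YYYYYYYY
YYYYYYYY
YYYYYYYY
YYYYYYYY
YYYYYRYY
YYYYKYYY
After op 5 fill(3,4,G) [46 cells changed]:
GGGGGGGG
GGGGGGGG
GGGGGGGG
GGGGGGGG
GGGGGRGG
GGGGKGGG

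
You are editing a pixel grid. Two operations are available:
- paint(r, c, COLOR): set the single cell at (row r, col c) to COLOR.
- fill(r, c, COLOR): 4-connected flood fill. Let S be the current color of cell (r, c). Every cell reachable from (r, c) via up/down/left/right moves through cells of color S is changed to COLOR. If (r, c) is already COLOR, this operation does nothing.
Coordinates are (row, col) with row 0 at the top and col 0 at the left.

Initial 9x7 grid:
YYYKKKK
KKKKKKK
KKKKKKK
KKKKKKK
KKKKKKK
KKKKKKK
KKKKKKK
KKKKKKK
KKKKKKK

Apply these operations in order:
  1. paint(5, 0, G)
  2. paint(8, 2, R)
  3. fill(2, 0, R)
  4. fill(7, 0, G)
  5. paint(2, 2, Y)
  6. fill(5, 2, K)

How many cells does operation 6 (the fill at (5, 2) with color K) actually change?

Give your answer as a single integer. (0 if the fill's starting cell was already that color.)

After op 1 paint(5,0,G):
YYYKKKK
KKKKKKK
KKKKKKK
KKKKKKK
KKKKKKK
GKKKKKK
KKKKKKK
KKKKKKK
KKKKKKK
After op 2 paint(8,2,R):
YYYKKKK
KKKKKKK
KKKKKKK
KKKKKKK
KKKKKKK
GKKKKKK
KKKKKKK
KKKKKKK
KKRKKKK
After op 3 fill(2,0,R) [58 cells changed]:
YYYRRRR
RRRRRRR
RRRRRRR
RRRRRRR
RRRRRRR
GRRRRRR
RRRRRRR
RRRRRRR
RRRRRRR
After op 4 fill(7,0,G) [59 cells changed]:
YYYGGGG
GGGGGGG
GGGGGGG
GGGGGGG
GGGGGGG
GGGGGGG
GGGGGGG
GGGGGGG
GGGGGGG
After op 5 paint(2,2,Y):
YYYGGGG
GGGGGGG
GGYGGGG
GGGGGGG
GGGGGGG
GGGGGGG
GGGGGGG
GGGGGGG
GGGGGGG
After op 6 fill(5,2,K) [59 cells changed]:
YYYKKKK
KKKKKKK
KKYKKKK
KKKKKKK
KKKKKKK
KKKKKKK
KKKKKKK
KKKKKKK
KKKKKKK

Answer: 59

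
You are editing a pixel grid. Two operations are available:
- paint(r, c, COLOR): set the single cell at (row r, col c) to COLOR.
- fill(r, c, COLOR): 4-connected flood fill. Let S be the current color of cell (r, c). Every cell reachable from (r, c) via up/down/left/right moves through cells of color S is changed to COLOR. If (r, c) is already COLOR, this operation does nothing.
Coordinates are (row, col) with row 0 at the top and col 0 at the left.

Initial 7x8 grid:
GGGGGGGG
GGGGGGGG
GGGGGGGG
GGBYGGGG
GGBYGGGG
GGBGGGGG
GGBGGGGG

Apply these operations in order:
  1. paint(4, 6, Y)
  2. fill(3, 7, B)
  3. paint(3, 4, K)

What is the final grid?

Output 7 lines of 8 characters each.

Answer: BBBBBBBB
BBBBBBBB
BBBBBBBB
BBBYKBBB
BBBYBBYB
BBBBBBBB
BBBBBBBB

Derivation:
After op 1 paint(4,6,Y):
GGGGGGGG
GGGGGGGG
GGGGGGGG
GGBYGGGG
GGBYGGYG
GGBGGGGG
GGBGGGGG
After op 2 fill(3,7,B) [49 cells changed]:
BBBBBBBB
BBBBBBBB
BBBBBBBB
BBBYBBBB
BBBYBBYB
BBBBBBBB
BBBBBBBB
After op 3 paint(3,4,K):
BBBBBBBB
BBBBBBBB
BBBBBBBB
BBBYKBBB
BBBYBBYB
BBBBBBBB
BBBBBBBB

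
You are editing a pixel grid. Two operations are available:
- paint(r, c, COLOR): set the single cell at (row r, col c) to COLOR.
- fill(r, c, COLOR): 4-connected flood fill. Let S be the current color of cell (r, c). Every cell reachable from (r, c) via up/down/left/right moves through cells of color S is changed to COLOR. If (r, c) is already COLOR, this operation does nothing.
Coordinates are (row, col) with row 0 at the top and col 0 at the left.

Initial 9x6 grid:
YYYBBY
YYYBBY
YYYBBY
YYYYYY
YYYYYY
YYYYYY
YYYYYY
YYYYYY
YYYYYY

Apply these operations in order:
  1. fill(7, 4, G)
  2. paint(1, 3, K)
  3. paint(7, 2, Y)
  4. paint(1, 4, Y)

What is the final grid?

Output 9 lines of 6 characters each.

After op 1 fill(7,4,G) [48 cells changed]:
GGGBBG
GGGBBG
GGGBBG
GGGGGG
GGGGGG
GGGGGG
GGGGGG
GGGGGG
GGGGGG
After op 2 paint(1,3,K):
GGGBBG
GGGKBG
GGGBBG
GGGGGG
GGGGGG
GGGGGG
GGGGGG
GGGGGG
GGGGGG
After op 3 paint(7,2,Y):
GGGBBG
GGGKBG
GGGBBG
GGGGGG
GGGGGG
GGGGGG
GGGGGG
GGYGGG
GGGGGG
After op 4 paint(1,4,Y):
GGGBBG
GGGKYG
GGGBBG
GGGGGG
GGGGGG
GGGGGG
GGGGGG
GGYGGG
GGGGGG

Answer: GGGBBG
GGGKYG
GGGBBG
GGGGGG
GGGGGG
GGGGGG
GGGGGG
GGYGGG
GGGGGG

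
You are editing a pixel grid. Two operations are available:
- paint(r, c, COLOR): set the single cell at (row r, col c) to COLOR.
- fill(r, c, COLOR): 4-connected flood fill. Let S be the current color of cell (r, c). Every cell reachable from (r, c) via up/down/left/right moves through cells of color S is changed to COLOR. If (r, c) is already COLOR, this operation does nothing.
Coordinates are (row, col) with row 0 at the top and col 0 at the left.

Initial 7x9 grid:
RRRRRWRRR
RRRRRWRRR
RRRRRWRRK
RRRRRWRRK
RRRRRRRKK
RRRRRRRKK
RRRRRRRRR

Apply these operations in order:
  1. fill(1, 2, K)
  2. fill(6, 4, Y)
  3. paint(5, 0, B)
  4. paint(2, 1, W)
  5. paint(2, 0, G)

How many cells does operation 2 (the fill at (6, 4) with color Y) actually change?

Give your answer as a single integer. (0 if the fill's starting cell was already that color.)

Answer: 59

Derivation:
After op 1 fill(1,2,K) [53 cells changed]:
KKKKKWKKK
KKKKKWKKK
KKKKKWKKK
KKKKKWKKK
KKKKKKKKK
KKKKKKKKK
KKKKKKKKK
After op 2 fill(6,4,Y) [59 cells changed]:
YYYYYWYYY
YYYYYWYYY
YYYYYWYYY
YYYYYWYYY
YYYYYYYYY
YYYYYYYYY
YYYYYYYYY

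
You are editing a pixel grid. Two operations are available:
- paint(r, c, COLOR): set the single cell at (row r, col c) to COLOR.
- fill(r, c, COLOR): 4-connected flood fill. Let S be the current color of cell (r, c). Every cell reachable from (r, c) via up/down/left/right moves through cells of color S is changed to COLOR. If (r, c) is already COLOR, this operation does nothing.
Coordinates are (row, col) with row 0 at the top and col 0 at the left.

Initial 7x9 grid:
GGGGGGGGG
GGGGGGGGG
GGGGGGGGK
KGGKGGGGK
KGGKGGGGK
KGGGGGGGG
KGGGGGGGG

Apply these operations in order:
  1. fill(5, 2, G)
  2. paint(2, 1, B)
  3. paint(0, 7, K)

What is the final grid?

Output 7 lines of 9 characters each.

After op 1 fill(5,2,G) [0 cells changed]:
GGGGGGGGG
GGGGGGGGG
GGGGGGGGK
KGGKGGGGK
KGGKGGGGK
KGGGGGGGG
KGGGGGGGG
After op 2 paint(2,1,B):
GGGGGGGGG
GGGGGGGGG
GBGGGGGGK
KGGKGGGGK
KGGKGGGGK
KGGGGGGGG
KGGGGGGGG
After op 3 paint(0,7,K):
GGGGGGGKG
GGGGGGGGG
GBGGGGGGK
KGGKGGGGK
KGGKGGGGK
KGGGGGGGG
KGGGGGGGG

Answer: GGGGGGGKG
GGGGGGGGG
GBGGGGGGK
KGGKGGGGK
KGGKGGGGK
KGGGGGGGG
KGGGGGGGG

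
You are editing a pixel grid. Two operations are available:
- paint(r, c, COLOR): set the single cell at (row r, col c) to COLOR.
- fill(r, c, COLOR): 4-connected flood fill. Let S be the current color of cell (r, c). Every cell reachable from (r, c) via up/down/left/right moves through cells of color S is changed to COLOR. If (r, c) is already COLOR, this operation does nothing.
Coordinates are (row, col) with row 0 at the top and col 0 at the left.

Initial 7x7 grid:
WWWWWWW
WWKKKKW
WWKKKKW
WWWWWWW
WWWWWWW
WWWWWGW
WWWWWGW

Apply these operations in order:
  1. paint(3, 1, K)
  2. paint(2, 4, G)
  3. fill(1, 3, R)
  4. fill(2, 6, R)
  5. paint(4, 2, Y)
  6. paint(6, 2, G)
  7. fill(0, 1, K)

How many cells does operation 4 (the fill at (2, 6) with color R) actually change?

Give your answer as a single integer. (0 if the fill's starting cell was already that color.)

Answer: 38

Derivation:
After op 1 paint(3,1,K):
WWWWWWW
WWKKKKW
WWKKKKW
WKWWWWW
WWWWWWW
WWWWWGW
WWWWWGW
After op 2 paint(2,4,G):
WWWWWWW
WWKKKKW
WWKKGKW
WKWWWWW
WWWWWWW
WWWWWGW
WWWWWGW
After op 3 fill(1,3,R) [7 cells changed]:
WWWWWWW
WWRRRRW
WWRRGRW
WKWWWWW
WWWWWWW
WWWWWGW
WWWWWGW
After op 4 fill(2,6,R) [38 cells changed]:
RRRRRRR
RRRRRRR
RRRRGRR
RKRRRRR
RRRRRRR
RRRRRGR
RRRRRGR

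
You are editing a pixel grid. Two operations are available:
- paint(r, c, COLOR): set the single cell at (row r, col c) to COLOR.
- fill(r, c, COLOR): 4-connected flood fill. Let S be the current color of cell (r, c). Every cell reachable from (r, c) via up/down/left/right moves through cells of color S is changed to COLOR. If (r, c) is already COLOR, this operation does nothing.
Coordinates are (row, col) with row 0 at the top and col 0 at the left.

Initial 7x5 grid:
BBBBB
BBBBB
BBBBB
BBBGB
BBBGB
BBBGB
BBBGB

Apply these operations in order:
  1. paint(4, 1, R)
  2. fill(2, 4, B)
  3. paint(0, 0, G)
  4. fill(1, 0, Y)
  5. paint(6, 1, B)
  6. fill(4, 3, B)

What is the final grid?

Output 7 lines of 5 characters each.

Answer: GYYYY
YYYYY
YYYYY
YYYBY
YRYBY
YYYBY
YBYBY

Derivation:
After op 1 paint(4,1,R):
BBBBB
BBBBB
BBBBB
BBBGB
BRBGB
BBBGB
BBBGB
After op 2 fill(2,4,B) [0 cells changed]:
BBBBB
BBBBB
BBBBB
BBBGB
BRBGB
BBBGB
BBBGB
After op 3 paint(0,0,G):
GBBBB
BBBBB
BBBBB
BBBGB
BRBGB
BBBGB
BBBGB
After op 4 fill(1,0,Y) [29 cells changed]:
GYYYY
YYYYY
YYYYY
YYYGY
YRYGY
YYYGY
YYYGY
After op 5 paint(6,1,B):
GYYYY
YYYYY
YYYYY
YYYGY
YRYGY
YYYGY
YBYGY
After op 6 fill(4,3,B) [4 cells changed]:
GYYYY
YYYYY
YYYYY
YYYBY
YRYBY
YYYBY
YBYBY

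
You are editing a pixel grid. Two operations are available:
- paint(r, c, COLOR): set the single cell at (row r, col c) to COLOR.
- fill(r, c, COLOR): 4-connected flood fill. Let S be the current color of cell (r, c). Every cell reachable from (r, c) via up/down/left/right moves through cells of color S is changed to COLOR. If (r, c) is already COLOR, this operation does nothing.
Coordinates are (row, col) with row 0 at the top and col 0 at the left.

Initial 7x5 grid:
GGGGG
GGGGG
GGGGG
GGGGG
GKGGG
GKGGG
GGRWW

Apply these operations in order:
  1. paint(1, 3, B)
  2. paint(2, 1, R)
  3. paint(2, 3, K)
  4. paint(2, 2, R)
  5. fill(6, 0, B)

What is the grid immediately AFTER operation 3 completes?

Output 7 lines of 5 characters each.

After op 1 paint(1,3,B):
GGGGG
GGGBG
GGGGG
GGGGG
GKGGG
GKGGG
GGRWW
After op 2 paint(2,1,R):
GGGGG
GGGBG
GRGGG
GGGGG
GKGGG
GKGGG
GGRWW
After op 3 paint(2,3,K):
GGGGG
GGGBG
GRGKG
GGGGG
GKGGG
GKGGG
GGRWW

Answer: GGGGG
GGGBG
GRGKG
GGGGG
GKGGG
GKGGG
GGRWW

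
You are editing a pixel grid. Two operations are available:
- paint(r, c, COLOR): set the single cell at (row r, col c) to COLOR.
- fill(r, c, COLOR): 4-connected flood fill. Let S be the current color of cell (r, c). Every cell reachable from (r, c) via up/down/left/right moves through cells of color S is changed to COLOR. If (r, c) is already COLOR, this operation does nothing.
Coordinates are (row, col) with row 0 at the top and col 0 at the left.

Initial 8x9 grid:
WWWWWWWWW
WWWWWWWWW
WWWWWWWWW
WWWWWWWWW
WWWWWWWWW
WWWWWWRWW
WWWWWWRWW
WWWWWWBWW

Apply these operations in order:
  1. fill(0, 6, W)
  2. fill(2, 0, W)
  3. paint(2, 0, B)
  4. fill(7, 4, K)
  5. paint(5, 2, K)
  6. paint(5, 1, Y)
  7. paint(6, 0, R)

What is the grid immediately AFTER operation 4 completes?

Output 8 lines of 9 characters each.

Answer: KKKKKKKKK
KKKKKKKKK
BKKKKKKKK
KKKKKKKKK
KKKKKKKKK
KKKKKKRKK
KKKKKKRKK
KKKKKKBKK

Derivation:
After op 1 fill(0,6,W) [0 cells changed]:
WWWWWWWWW
WWWWWWWWW
WWWWWWWWW
WWWWWWWWW
WWWWWWWWW
WWWWWWRWW
WWWWWWRWW
WWWWWWBWW
After op 2 fill(2,0,W) [0 cells changed]:
WWWWWWWWW
WWWWWWWWW
WWWWWWWWW
WWWWWWWWW
WWWWWWWWW
WWWWWWRWW
WWWWWWRWW
WWWWWWBWW
After op 3 paint(2,0,B):
WWWWWWWWW
WWWWWWWWW
BWWWWWWWW
WWWWWWWWW
WWWWWWWWW
WWWWWWRWW
WWWWWWRWW
WWWWWWBWW
After op 4 fill(7,4,K) [68 cells changed]:
KKKKKKKKK
KKKKKKKKK
BKKKKKKKK
KKKKKKKKK
KKKKKKKKK
KKKKKKRKK
KKKKKKRKK
KKKKKKBKK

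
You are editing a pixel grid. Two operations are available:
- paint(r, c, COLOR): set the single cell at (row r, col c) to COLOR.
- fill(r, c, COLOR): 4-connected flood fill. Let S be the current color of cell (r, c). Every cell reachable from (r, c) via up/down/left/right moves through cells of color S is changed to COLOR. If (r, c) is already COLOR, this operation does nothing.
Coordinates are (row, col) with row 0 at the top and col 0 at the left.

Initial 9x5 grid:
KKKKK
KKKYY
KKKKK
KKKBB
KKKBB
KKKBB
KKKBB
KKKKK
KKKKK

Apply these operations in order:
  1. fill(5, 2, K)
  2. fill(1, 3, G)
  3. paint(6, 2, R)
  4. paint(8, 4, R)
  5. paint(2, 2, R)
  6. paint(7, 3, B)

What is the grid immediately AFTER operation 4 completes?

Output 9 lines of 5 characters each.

Answer: KKKKK
KKKGG
KKKKK
KKKBB
KKKBB
KKKBB
KKRBB
KKKKK
KKKKR

Derivation:
After op 1 fill(5,2,K) [0 cells changed]:
KKKKK
KKKYY
KKKKK
KKKBB
KKKBB
KKKBB
KKKBB
KKKKK
KKKKK
After op 2 fill(1,3,G) [2 cells changed]:
KKKKK
KKKGG
KKKKK
KKKBB
KKKBB
KKKBB
KKKBB
KKKKK
KKKKK
After op 3 paint(6,2,R):
KKKKK
KKKGG
KKKKK
KKKBB
KKKBB
KKKBB
KKRBB
KKKKK
KKKKK
After op 4 paint(8,4,R):
KKKKK
KKKGG
KKKKK
KKKBB
KKKBB
KKKBB
KKRBB
KKKKK
KKKKR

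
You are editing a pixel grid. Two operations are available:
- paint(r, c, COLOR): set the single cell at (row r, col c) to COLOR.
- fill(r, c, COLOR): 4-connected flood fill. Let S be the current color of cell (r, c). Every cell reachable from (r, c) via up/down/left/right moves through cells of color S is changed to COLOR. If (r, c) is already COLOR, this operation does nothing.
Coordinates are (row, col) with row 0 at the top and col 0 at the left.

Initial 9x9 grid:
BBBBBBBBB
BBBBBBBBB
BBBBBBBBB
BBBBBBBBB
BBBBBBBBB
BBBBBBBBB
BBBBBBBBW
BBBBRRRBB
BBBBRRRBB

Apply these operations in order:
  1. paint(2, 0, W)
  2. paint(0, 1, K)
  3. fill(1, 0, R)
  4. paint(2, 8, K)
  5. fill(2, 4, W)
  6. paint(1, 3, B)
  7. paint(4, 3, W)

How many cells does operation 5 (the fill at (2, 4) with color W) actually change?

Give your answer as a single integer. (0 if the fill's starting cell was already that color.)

Answer: 77

Derivation:
After op 1 paint(2,0,W):
BBBBBBBBB
BBBBBBBBB
WBBBBBBBB
BBBBBBBBB
BBBBBBBBB
BBBBBBBBB
BBBBBBBBW
BBBBRRRBB
BBBBRRRBB
After op 2 paint(0,1,K):
BKBBBBBBB
BBBBBBBBB
WBBBBBBBB
BBBBBBBBB
BBBBBBBBB
BBBBBBBBB
BBBBBBBBW
BBBBRRRBB
BBBBRRRBB
After op 3 fill(1,0,R) [72 cells changed]:
RKRRRRRRR
RRRRRRRRR
WRRRRRRRR
RRRRRRRRR
RRRRRRRRR
RRRRRRRRR
RRRRRRRRW
RRRRRRRRR
RRRRRRRRR
After op 4 paint(2,8,K):
RKRRRRRRR
RRRRRRRRR
WRRRRRRRK
RRRRRRRRR
RRRRRRRRR
RRRRRRRRR
RRRRRRRRW
RRRRRRRRR
RRRRRRRRR
After op 5 fill(2,4,W) [77 cells changed]:
WKWWWWWWW
WWWWWWWWW
WWWWWWWWK
WWWWWWWWW
WWWWWWWWW
WWWWWWWWW
WWWWWWWWW
WWWWWWWWW
WWWWWWWWW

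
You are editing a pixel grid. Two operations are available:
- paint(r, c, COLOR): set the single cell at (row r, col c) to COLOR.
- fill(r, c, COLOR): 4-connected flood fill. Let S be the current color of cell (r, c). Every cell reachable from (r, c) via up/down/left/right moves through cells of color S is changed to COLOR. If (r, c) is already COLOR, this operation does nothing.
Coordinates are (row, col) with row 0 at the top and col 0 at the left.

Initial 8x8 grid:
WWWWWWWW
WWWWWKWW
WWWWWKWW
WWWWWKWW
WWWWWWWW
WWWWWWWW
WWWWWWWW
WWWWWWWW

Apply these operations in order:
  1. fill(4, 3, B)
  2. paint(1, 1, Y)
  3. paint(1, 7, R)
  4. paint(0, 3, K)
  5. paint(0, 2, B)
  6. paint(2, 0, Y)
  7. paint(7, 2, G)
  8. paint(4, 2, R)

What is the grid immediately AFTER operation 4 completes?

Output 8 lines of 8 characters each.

Answer: BBBKBBBB
BYBBBKBR
BBBBBKBB
BBBBBKBB
BBBBBBBB
BBBBBBBB
BBBBBBBB
BBBBBBBB

Derivation:
After op 1 fill(4,3,B) [61 cells changed]:
BBBBBBBB
BBBBBKBB
BBBBBKBB
BBBBBKBB
BBBBBBBB
BBBBBBBB
BBBBBBBB
BBBBBBBB
After op 2 paint(1,1,Y):
BBBBBBBB
BYBBBKBB
BBBBBKBB
BBBBBKBB
BBBBBBBB
BBBBBBBB
BBBBBBBB
BBBBBBBB
After op 3 paint(1,7,R):
BBBBBBBB
BYBBBKBR
BBBBBKBB
BBBBBKBB
BBBBBBBB
BBBBBBBB
BBBBBBBB
BBBBBBBB
After op 4 paint(0,3,K):
BBBKBBBB
BYBBBKBR
BBBBBKBB
BBBBBKBB
BBBBBBBB
BBBBBBBB
BBBBBBBB
BBBBBBBB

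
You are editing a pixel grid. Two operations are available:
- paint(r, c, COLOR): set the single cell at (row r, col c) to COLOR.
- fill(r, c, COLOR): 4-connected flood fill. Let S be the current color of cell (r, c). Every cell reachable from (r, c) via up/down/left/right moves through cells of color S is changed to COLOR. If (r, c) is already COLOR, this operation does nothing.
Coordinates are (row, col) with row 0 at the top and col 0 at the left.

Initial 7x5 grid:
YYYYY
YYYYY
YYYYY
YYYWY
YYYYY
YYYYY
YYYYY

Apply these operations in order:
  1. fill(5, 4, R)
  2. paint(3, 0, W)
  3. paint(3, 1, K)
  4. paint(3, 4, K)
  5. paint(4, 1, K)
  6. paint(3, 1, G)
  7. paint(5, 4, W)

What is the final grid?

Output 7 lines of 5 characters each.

Answer: RRRRR
RRRRR
RRRRR
WGRWK
RKRRR
RRRRW
RRRRR

Derivation:
After op 1 fill(5,4,R) [34 cells changed]:
RRRRR
RRRRR
RRRRR
RRRWR
RRRRR
RRRRR
RRRRR
After op 2 paint(3,0,W):
RRRRR
RRRRR
RRRRR
WRRWR
RRRRR
RRRRR
RRRRR
After op 3 paint(3,1,K):
RRRRR
RRRRR
RRRRR
WKRWR
RRRRR
RRRRR
RRRRR
After op 4 paint(3,4,K):
RRRRR
RRRRR
RRRRR
WKRWK
RRRRR
RRRRR
RRRRR
After op 5 paint(4,1,K):
RRRRR
RRRRR
RRRRR
WKRWK
RKRRR
RRRRR
RRRRR
After op 6 paint(3,1,G):
RRRRR
RRRRR
RRRRR
WGRWK
RKRRR
RRRRR
RRRRR
After op 7 paint(5,4,W):
RRRRR
RRRRR
RRRRR
WGRWK
RKRRR
RRRRW
RRRRR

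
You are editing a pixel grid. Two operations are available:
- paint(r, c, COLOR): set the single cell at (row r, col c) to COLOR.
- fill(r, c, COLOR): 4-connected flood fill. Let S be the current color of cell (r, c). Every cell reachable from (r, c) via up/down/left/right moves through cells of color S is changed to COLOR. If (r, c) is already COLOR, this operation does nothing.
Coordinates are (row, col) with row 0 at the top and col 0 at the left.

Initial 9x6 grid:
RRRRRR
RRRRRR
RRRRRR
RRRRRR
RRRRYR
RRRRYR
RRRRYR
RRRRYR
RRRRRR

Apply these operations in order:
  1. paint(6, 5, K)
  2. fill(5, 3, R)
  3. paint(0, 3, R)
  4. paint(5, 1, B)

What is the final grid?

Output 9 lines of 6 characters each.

Answer: RRRRRR
RRRRRR
RRRRRR
RRRRRR
RRRRYR
RBRRYR
RRRRYK
RRRRYR
RRRRRR

Derivation:
After op 1 paint(6,5,K):
RRRRRR
RRRRRR
RRRRRR
RRRRRR
RRRRYR
RRRRYR
RRRRYK
RRRRYR
RRRRRR
After op 2 fill(5,3,R) [0 cells changed]:
RRRRRR
RRRRRR
RRRRRR
RRRRRR
RRRRYR
RRRRYR
RRRRYK
RRRRYR
RRRRRR
After op 3 paint(0,3,R):
RRRRRR
RRRRRR
RRRRRR
RRRRRR
RRRRYR
RRRRYR
RRRRYK
RRRRYR
RRRRRR
After op 4 paint(5,1,B):
RRRRRR
RRRRRR
RRRRRR
RRRRRR
RRRRYR
RBRRYR
RRRRYK
RRRRYR
RRRRRR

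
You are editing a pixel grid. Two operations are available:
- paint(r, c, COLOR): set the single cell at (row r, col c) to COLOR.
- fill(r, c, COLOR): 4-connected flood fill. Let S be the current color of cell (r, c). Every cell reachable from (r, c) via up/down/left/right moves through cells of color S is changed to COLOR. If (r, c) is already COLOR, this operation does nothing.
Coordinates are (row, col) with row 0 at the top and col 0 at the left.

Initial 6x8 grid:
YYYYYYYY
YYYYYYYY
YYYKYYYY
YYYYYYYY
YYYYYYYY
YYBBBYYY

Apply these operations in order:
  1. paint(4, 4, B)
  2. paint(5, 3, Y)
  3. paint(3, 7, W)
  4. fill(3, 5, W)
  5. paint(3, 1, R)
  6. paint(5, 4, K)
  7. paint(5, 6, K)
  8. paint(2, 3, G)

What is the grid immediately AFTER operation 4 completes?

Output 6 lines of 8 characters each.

After op 1 paint(4,4,B):
YYYYYYYY
YYYYYYYY
YYYKYYYY
YYYYYYYY
YYYYBYYY
YYBBBYYY
After op 2 paint(5,3,Y):
YYYYYYYY
YYYYYYYY
YYYKYYYY
YYYYYYYY
YYYYBYYY
YYBYBYYY
After op 3 paint(3,7,W):
YYYYYYYY
YYYYYYYY
YYYKYYYY
YYYYYYYW
YYYYBYYY
YYBYBYYY
After op 4 fill(3,5,W) [43 cells changed]:
WWWWWWWW
WWWWWWWW
WWWKWWWW
WWWWWWWW
WWWWBWWW
WWBWBWWW

Answer: WWWWWWWW
WWWWWWWW
WWWKWWWW
WWWWWWWW
WWWWBWWW
WWBWBWWW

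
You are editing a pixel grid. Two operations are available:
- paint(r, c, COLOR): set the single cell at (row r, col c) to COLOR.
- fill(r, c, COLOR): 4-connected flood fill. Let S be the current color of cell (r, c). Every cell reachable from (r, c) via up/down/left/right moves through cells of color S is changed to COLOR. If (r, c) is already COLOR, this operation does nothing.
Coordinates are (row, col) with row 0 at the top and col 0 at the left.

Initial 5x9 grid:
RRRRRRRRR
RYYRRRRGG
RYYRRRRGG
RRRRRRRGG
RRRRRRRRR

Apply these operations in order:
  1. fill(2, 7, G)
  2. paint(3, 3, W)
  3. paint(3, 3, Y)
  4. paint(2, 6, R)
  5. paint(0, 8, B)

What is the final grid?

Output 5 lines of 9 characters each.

Answer: RRRRRRRRB
RYYRRRRGG
RYYRRRRGG
RRRYRRRGG
RRRRRRRRR

Derivation:
After op 1 fill(2,7,G) [0 cells changed]:
RRRRRRRRR
RYYRRRRGG
RYYRRRRGG
RRRRRRRGG
RRRRRRRRR
After op 2 paint(3,3,W):
RRRRRRRRR
RYYRRRRGG
RYYRRRRGG
RRRWRRRGG
RRRRRRRRR
After op 3 paint(3,3,Y):
RRRRRRRRR
RYYRRRRGG
RYYRRRRGG
RRRYRRRGG
RRRRRRRRR
After op 4 paint(2,6,R):
RRRRRRRRR
RYYRRRRGG
RYYRRRRGG
RRRYRRRGG
RRRRRRRRR
After op 5 paint(0,8,B):
RRRRRRRRB
RYYRRRRGG
RYYRRRRGG
RRRYRRRGG
RRRRRRRRR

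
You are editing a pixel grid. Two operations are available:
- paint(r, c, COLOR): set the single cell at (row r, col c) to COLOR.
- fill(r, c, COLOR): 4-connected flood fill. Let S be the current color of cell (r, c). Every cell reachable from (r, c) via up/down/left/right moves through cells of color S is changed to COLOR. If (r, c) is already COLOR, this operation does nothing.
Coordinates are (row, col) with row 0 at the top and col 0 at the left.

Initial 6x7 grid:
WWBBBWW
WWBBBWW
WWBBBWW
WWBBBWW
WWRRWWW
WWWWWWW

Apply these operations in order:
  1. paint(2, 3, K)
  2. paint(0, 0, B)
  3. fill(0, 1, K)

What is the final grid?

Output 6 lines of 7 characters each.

Answer: BKBBBKK
KKBBBKK
KKBKBKK
KKBBBKK
KKRRKKK
KKKKKKK

Derivation:
After op 1 paint(2,3,K):
WWBBBWW
WWBBBWW
WWBKBWW
WWBBBWW
WWRRWWW
WWWWWWW
After op 2 paint(0,0,B):
BWBBBWW
WWBBBWW
WWBKBWW
WWBBBWW
WWRRWWW
WWWWWWW
After op 3 fill(0,1,K) [27 cells changed]:
BKBBBKK
KKBBBKK
KKBKBKK
KKBBBKK
KKRRKKK
KKKKKKK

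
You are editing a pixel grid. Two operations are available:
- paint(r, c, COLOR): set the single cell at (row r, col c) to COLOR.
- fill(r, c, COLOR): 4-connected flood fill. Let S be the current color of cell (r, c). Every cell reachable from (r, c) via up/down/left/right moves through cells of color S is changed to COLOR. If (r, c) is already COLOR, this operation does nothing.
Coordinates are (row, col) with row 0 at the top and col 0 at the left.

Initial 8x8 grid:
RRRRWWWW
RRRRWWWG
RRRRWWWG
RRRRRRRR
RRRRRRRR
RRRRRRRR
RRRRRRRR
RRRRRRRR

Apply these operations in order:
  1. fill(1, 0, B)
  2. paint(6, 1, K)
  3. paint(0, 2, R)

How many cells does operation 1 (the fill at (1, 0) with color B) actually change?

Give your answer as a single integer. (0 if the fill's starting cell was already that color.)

Answer: 52

Derivation:
After op 1 fill(1,0,B) [52 cells changed]:
BBBBWWWW
BBBBWWWG
BBBBWWWG
BBBBBBBB
BBBBBBBB
BBBBBBBB
BBBBBBBB
BBBBBBBB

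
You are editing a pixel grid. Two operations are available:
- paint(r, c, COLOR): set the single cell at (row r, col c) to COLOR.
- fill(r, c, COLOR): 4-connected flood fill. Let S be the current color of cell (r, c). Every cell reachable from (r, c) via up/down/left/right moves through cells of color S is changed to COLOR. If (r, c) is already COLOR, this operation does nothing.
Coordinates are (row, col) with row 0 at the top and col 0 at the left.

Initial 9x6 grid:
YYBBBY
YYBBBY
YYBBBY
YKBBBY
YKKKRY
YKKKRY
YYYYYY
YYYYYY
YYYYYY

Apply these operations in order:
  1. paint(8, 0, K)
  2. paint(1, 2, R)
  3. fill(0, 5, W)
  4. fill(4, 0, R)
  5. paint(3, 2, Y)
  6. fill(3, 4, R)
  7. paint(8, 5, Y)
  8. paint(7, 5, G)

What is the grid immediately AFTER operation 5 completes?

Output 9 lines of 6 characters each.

After op 1 paint(8,0,K):
YYBBBY
YYBBBY
YYBBBY
YKBBBY
YKKKRY
YKKKRY
YYYYYY
YYYYYY
KYYYYY
After op 2 paint(1,2,R):
YYBBBY
YYRBBY
YYBBBY
YKBBBY
YKKKRY
YKKKRY
YYYYYY
YYYYYY
KYYYYY
After op 3 fill(0,5,W) [32 cells changed]:
WWBBBW
WWRBBW
WWBBBW
WKBBBW
WKKKRW
WKKKRW
WWWWWW
WWWWWW
KWWWWW
After op 4 fill(4,0,R) [32 cells changed]:
RRBBBR
RRRBBR
RRBBBR
RKBBBR
RKKKRR
RKKKRR
RRRRRR
RRRRRR
KRRRRR
After op 5 paint(3,2,Y):
RRBBBR
RRRBBR
RRBBBR
RKYBBR
RKKKRR
RKKKRR
RRRRRR
RRRRRR
KRRRRR

Answer: RRBBBR
RRRBBR
RRBBBR
RKYBBR
RKKKRR
RKKKRR
RRRRRR
RRRRRR
KRRRRR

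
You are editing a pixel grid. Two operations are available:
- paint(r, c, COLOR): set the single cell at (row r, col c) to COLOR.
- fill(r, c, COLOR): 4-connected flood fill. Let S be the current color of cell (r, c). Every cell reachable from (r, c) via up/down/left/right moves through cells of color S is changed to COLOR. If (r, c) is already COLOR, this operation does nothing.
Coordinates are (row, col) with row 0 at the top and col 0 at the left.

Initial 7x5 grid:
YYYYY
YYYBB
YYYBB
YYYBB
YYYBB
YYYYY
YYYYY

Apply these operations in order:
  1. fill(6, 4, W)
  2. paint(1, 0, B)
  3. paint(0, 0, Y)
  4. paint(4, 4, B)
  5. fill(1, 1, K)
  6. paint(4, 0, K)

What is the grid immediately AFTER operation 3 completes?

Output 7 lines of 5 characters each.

Answer: YWWWW
BWWBB
WWWBB
WWWBB
WWWBB
WWWWW
WWWWW

Derivation:
After op 1 fill(6,4,W) [27 cells changed]:
WWWWW
WWWBB
WWWBB
WWWBB
WWWBB
WWWWW
WWWWW
After op 2 paint(1,0,B):
WWWWW
BWWBB
WWWBB
WWWBB
WWWBB
WWWWW
WWWWW
After op 3 paint(0,0,Y):
YWWWW
BWWBB
WWWBB
WWWBB
WWWBB
WWWWW
WWWWW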